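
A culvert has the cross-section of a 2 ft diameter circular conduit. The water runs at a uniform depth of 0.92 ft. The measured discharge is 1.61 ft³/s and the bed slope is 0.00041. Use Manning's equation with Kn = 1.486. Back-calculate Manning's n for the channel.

n = 0.016

For a circular section of diameter D = 2 ft at depth y = 0.92 ft, the central angle is θ = 2 arccos(1 − 2y/D) = 2.981 rad. Then A = (D²/8)(θ − sin θ) = 1.411 ft² and P = Dθ/2 = 2.981 ft.
Hydraulic radius R = A/P = 1.411/2.981 = 0.4733 ft.
Rearranging Manning's equation: n = (1.486/Q) A R^(2/3) S^(1/2) = (1.486/1.61) × 1.411 × 0.4733^(2/3) × √0.00041 = 0.016.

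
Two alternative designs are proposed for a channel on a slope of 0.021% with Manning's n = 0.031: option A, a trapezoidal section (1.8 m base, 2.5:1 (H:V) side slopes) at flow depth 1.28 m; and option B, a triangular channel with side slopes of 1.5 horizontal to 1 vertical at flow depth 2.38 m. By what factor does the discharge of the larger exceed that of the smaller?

Channel A: With bottom width b = 1.8 m and side slope z = 2.5: A = (b + zy)y = (1.8 + 2.5×1.28)×1.28 = 6.4 m²; P = b + 2y√(1+z²) = 1.8 + 2×1.28×2.693 = 8.693 m. Hydraulic radius R = A/P = 6.4/8.693 = 0.7362 m. Q_A = (1/0.031)·6.4·0.7362^(2/3)·√0.00021 = 2.439 m³/s.
Channel B: For a triangular section with side slope z = 1.5: A = zy² = 1.5×2.38² = 8.497 m²; P = 2y√(1+z²) = 2×2.38×1.803 = 8.581 m. Hydraulic radius R = A/P = 8.497/8.581 = 0.9901 m. Q_B = (1/0.031)·8.497·0.9901^(2/3)·√0.00021 = 3.946 m³/s.
The larger discharge is 3.946 m³/s and the smaller is 2.439 m³/s; the ratio is 1.62.

1.62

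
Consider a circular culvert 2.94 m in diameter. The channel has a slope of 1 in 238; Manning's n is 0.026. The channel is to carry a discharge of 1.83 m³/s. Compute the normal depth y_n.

y_n = 0.723 m

Manning's equation rearranged: A R^(2/3) = nQ / (1·√S) = 0.026 × 1.83 / (√0.004202) = 0.734.
Trying y = 0.595 m: A R^(2/3) = 0.4959 — short.
Trying y = 0.835 m: A R^(2/3) = 0.9734 — over.
Trying y = 0.723 m: A R^(2/3) = 0.733 — ≈ 0.734.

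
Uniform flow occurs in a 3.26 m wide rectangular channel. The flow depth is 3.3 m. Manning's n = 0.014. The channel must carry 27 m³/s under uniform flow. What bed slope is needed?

Flow area A = b·y = 3.26 × 3.3 = 10.76 m². Wetted perimeter P = b + 2y = 3.26 + 2×3.3 = 9.86 m.
Hydraulic radius R = A/P = 10.76/9.86 = 1.091 m.
From Manning's equation, S = [nQ / (1 A R^(2/3))]² = [0.014 × 27 / (1 × 10.76 × 1.091^(2/3))]² = 0.0011.

S = 0.0011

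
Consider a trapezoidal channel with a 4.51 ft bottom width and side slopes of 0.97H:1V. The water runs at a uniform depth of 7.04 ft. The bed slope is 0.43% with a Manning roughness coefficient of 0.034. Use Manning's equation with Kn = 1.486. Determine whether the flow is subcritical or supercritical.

subcritical

With bottom width b = 4.51 ft and side slope z = 0.97: A = (b + zy)y = (4.51 + 0.97×7.04)×7.04 = 79.83 ft²; P = b + 2y√(1+z²) = 4.51 + 2×7.04×1.393 = 24.13 ft.
Hydraulic radius R = A/P = 79.83/24.13 = 3.309 ft.
V = (1.486/n) R^(2/3) √S = (1.486/0.034) × 3.309^(2/3) × √0.0043 = 6.364 ft/s. Hydraulic depth D_h = A/T = 79.83/18.17 = 4.394 ft.
Froude number Fr = V/√(g·D_h) = 6.364/√(32.2×4.394) = 0.535, which is less than 1, so the flow is subcritical.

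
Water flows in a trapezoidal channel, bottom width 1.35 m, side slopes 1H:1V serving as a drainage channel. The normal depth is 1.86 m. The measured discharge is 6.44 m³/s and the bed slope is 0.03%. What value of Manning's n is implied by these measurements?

n = 0.015

With bottom width b = 1.35 m and side slope z = 1: A = (b + zy)y = (1.35 + 1×1.86)×1.86 = 5.971 m²; P = b + 2y√(1+z²) = 1.35 + 2×1.86×1.414 = 6.611 m.
Hydraulic radius R = A/P = 5.971/6.611 = 0.9031 m.
Rearranging Manning's equation: n = (1/Q) A R^(2/3) S^(1/2) = (1/6.44) × 5.971 × 0.9031^(2/3) × √0.0003 = 0.015.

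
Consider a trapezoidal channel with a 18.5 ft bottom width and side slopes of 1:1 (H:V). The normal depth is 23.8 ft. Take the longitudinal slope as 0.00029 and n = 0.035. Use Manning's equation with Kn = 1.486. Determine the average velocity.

V = 3.73 ft/s

With bottom width b = 18.5 ft and side slope z = 1: A = (b + zy)y = (18.5 + 1×23.8)×23.8 = 1007 ft²; P = b + 2y√(1+z²) = 18.5 + 2×23.8×1.414 = 85.82 ft.
Hydraulic radius R = A/P = 1007/85.82 = 11.73 ft.
From Manning's equation, V = (1.486/n) R^(2/3) S^(1/2) = (1.486/0.035) × 11.73^(2/3) × 0.00029^(1/2) = 3.73 ft/s.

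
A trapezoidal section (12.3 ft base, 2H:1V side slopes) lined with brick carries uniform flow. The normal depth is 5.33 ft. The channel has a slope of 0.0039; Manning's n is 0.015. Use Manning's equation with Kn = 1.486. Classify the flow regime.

supercritical

With bottom width b = 12.3 ft and side slope z = 2: A = (b + zy)y = (12.3 + 2×5.33)×5.33 = 122.4 ft²; P = b + 2y√(1+z²) = 12.3 + 2×5.33×2.236 = 36.14 ft.
Hydraulic radius R = A/P = 122.4/36.14 = 3.387 ft.
V = (1.486/n) R^(2/3) √S = (1.486/0.015) × 3.387^(2/3) × √0.0039 = 13.95 ft/s. Hydraulic depth D_h = A/T = 122.4/33.62 = 3.64 ft.
Froude number Fr = V/√(g·D_h) = 13.95/√(32.2×3.64) = 1.29, which is greater than 1, so the flow is supercritical.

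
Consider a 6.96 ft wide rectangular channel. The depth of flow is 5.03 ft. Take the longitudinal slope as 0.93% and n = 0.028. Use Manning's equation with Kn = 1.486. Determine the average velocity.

Flow area A = b·y = 6.96 × 5.03 = 35.01 ft². Wetted perimeter P = b + 2y = 6.96 + 2×5.03 = 17.02 ft.
Hydraulic radius R = A/P = 35.01/17.02 = 2.057 ft.
From Manning's equation, V = (1.486/n) R^(2/3) S^(1/2) = (1.486/0.028) × 2.057^(2/3) × 0.0093^(1/2) = 8.28 ft/s.

V = 8.28 ft/s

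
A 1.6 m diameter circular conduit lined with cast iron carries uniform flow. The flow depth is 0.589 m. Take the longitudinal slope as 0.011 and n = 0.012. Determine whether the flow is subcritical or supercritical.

For a circular section of diameter D = 1.6 m at depth y = 0.589 m, the central angle is θ = 2 arccos(1 − 2y/D) = 2.608 rad. Then A = (D²/8)(θ − sin θ) = 0.6717 m² and P = Dθ/2 = 2.086 m.
Hydraulic radius R = A/P = 0.6717/2.086 = 0.322 m.
V = (1/n) R^(2/3) √S = (1/0.012) × 0.322^(2/3) × √0.011 = 4.106 m/s. Hydraulic depth D_h = A/T = 0.6717/1.543 = 0.4352 m.
Froude number Fr = V/√(g·D_h) = 4.106/√(9.81×0.4352) = 1.99, which is greater than 1, so the flow is supercritical.

supercritical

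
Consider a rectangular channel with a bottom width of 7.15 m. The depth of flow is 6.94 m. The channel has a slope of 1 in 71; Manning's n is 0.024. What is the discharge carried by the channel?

Q = 435 m³/s

Flow area A = b·y = 7.15 × 6.94 = 49.62 m². Wetted perimeter P = b + 2y = 7.15 + 2×6.94 = 21.03 m.
Hydraulic radius R = A/P = 49.62/21.03 = 2.36 m.
Manning's equation: Q = (1/n) A R^(2/3) S^(1/2) = (1/0.024) × 49.62 × 2.36^(2/3) × 0.01408^(1/2) = 435 m³/s.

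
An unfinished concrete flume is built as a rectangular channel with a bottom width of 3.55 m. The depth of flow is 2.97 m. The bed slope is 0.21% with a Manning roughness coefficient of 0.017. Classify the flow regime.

subcritical

Flow area A = b·y = 3.55 × 2.97 = 10.54 m². Wetted perimeter P = b + 2y = 3.55 + 2×2.97 = 9.49 m.
Hydraulic radius R = A/P = 10.54/9.49 = 1.111 m.
V = (1/n) R^(2/3) √S = (1/0.017) × 1.111^(2/3) × √0.0021 = 2.892 m/s. Hydraulic depth D_h = A/T = 10.54/3.55 = 2.97 m.
Froude number Fr = V/√(g·D_h) = 2.892/√(9.81×2.97) = 0.536, which is less than 1, so the flow is subcritical.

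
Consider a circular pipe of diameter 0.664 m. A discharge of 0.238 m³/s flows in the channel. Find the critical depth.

y_c = 0.307 m

At critical depth, Q² T / (g A³) = 1, i.e. A³/T = Q²/g = 0.238²/9.81 = 0.005774.
Trying y = 0.248 m: A³/T = 0.002555 — low.
Trying y = 0.337 m: A³/T = 0.008276 — high.
Trying y = 0.307 m: A³/T = 0.005795 — close enough.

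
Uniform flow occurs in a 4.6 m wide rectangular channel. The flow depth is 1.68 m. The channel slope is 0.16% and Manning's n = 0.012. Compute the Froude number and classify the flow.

Flow area A = b·y = 4.6 × 1.68 = 7.728 m². Wetted perimeter P = b + 2y = 4.6 + 2×1.68 = 7.96 m.
Hydraulic radius R = A/P = 7.728/7.96 = 0.9709 m.
V = (1/n) R^(2/3) √S = (1/0.012) × 0.9709^(2/3) × √0.0016 = 3.268 m/s. Hydraulic depth D_h = A/T = 7.728/4.6 = 1.68 m.
Froude number Fr = V/√(g·D_h) = 3.268/√(9.81×1.68) = 0.805, which is less than 1, so the flow is subcritical.

subcritical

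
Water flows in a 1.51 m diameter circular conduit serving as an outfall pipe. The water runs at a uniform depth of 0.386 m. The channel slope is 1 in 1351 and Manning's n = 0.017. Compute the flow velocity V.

For a circular section of diameter D = 1.51 m at depth y = 0.386 m, the central angle is θ = 2 arccos(1 − 2y/D) = 2.12 rad. Then A = (D²/8)(θ − sin θ) = 0.3613 m² and P = Dθ/2 = 1.601 m.
Hydraulic radius R = A/P = 0.3613/1.601 = 0.2257 m.
From Manning's equation, V = (1/n) R^(2/3) S^(1/2) = (1/0.017) × 0.2257^(2/3) × 0.0007402^(1/2) = 0.593 m/s.

V = 0.593 m/s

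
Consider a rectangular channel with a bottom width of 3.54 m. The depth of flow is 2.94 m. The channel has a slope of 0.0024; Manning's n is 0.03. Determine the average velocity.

Flow area A = b·y = 3.54 × 2.94 = 10.41 m². Wetted perimeter P = b + 2y = 3.54 + 2×2.94 = 9.42 m.
Hydraulic radius R = A/P = 10.41/9.42 = 1.105 m.
From Manning's equation, V = (1/n) R^(2/3) S^(1/2) = (1/0.03) × 1.105^(2/3) × 0.0024^(1/2) = 1.75 m/s.

V = 1.75 m/s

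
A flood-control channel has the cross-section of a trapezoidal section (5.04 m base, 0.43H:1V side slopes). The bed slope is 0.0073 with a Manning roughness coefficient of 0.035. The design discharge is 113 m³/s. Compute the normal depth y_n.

Manning's equation rearranged: A R^(2/3) = nQ / (1·√S) = 0.035 × 113 / (√0.0073) = 46.29.
Try y = 2.94 m: A R^(2/3) = 25.57 — low.
Try y = 5.14 m: A R^(2/3) = 64.86 — high.
Try y = 4.21 m: A R^(2/3) = 46.24 — matches.

y_n = 4.21 m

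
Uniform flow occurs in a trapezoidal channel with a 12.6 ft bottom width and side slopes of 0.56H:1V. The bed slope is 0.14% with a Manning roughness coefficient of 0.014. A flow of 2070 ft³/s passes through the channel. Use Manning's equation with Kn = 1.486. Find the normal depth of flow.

Manning's equation rearranged: A R^(2/3) = nQ / (1.486·√S) = 0.014 × 2070 / (1.486 × √0.0014) = 521.2.
Try y = 7.3 ft: A R^(2/3) = 314.8 — short.
Try y = 9.79 ft: A R^(2/3) = 521.2 — ≈ 521.2.

y_n = 9.79 ft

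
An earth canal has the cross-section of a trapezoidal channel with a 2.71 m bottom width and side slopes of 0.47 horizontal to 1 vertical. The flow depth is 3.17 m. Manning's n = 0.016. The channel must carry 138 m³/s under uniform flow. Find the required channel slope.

With bottom width b = 2.71 m and side slope z = 0.47: A = (b + zy)y = (2.71 + 0.47×3.17)×3.17 = 13.31 m²; P = b + 2y√(1+z²) = 2.71 + 2×3.17×1.105 = 9.715 m.
Hydraulic radius R = A/P = 13.31/9.715 = 1.37 m.
From Manning's equation, S = [nQ / (1 A R^(2/3))]² = [0.016 × 138 / (1 × 13.31 × 1.37^(2/3))]² = 0.0181.

S = 0.0181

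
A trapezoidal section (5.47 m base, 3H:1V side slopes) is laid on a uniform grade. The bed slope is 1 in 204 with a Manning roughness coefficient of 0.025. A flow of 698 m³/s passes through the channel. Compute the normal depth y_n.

Manning's equation rearranged: A R^(2/3) = nQ / (1·√S) = 0.025 × 698 / (√0.004902) = 249.2.
Try y = 6.82 m: A R^(2/3) = 418.3 — high.
Try y = 5.48 m: A R^(2/3) = 249.3 — close enough.

y_n = 5.48 m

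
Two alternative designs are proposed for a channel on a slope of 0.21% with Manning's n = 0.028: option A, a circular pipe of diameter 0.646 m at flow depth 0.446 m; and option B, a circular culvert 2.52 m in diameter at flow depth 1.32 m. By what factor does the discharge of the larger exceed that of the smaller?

Channel A: For a circular section of diameter D = 0.646 m at depth y = 0.446 m, the central angle is θ = 2 arccos(1 − 2y/D) = 3.923 rad. Then A = (D²/8)(θ − sin θ) = 0.2414 m² and P = Dθ/2 = 1.267 m. Hydraulic radius R = A/P = 0.2414/1.267 = 0.1905 m. Q_A = (1/0.028)·0.2414·0.1905^(2/3)·√0.0021 = 0.1308 m³/s.
Channel B: For a circular section of diameter D = 2.52 m at depth y = 1.32 m, the central angle is θ = 2 arccos(1 − 2y/D) = 3.237 rad. Then A = (D²/8)(θ − sin θ) = 2.645 m² and P = Dθ/2 = 4.078 m. Hydraulic radius R = A/P = 2.645/4.078 = 0.6485 m. Q_B = (1/0.028)·2.645·0.6485^(2/3)·√0.0021 = 3.243 m³/s.
The larger discharge is 3.243 m³/s and the smaller is 0.1308 m³/s; the ratio is 24.8.

24.8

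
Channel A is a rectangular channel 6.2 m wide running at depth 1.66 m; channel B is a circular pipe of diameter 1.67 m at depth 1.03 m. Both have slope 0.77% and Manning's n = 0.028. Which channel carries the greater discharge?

Channel A: Flow area A = b·y = 6.2 × 1.66 = 10.29 m². Wetted perimeter P = b + 2y = 6.2 + 2×1.66 = 9.52 m. Hydraulic radius R = A/P = 10.29/9.52 = 1.081 m. Q_A = (1/0.028)·10.29·1.081^(2/3)·√0.0077 = 33.98 m³/s.
Channel B: For a circular section of diameter D = 1.67 m at depth y = 1.03 m, the central angle is θ = 2 arccos(1 − 2y/D) = 3.613 rad. Then A = (D²/8)(θ − sin θ) = 1.418 m² and P = Dθ/2 = 3.017 m. Hydraulic radius R = A/P = 1.418/3.017 = 0.47 m. Q_B = (1/0.028)·1.418·0.47^(2/3)·√0.0077 = 2.686 m³/s.
Q_A = 33.98 m³/s vs Q_B = 2.686 m³/s, so channel A carries more.

channel A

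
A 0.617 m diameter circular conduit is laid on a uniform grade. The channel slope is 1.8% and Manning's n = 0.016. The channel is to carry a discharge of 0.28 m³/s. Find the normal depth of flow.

Manning's equation rearranged: A R^(2/3) = nQ / (1·√S) = 0.016 × 0.28 / (√0.018) = 0.03339.
Trying y = 0.302 m: A R^(2/3) = 0.04146 — too large.
Trying y = 0.212 m: A R^(2/3) = 0.02184 — too small.
Trying y = 0.267 m: A R^(2/3) = 0.03341 — close enough.

y_n = 0.267 m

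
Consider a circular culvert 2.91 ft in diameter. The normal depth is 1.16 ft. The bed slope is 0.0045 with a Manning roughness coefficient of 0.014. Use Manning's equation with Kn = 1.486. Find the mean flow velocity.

V = 5.19 ft/s

For a circular section of diameter D = 2.91 ft at depth y = 1.16 ft, the central angle is θ = 2 arccos(1 − 2y/D) = 2.733 rad. Then A = (D²/8)(θ − sin θ) = 2.473 ft² and P = Dθ/2 = 3.977 ft.
Hydraulic radius R = A/P = 2.473/3.977 = 0.6218 ft.
From Manning's equation, V = (1.486/n) R^(2/3) S^(1/2) = (1.486/0.014) × 0.6218^(2/3) × 0.0045^(1/2) = 5.19 ft/s.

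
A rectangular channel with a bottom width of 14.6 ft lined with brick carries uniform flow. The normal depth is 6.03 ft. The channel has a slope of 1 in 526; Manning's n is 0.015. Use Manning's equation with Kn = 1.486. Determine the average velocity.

Flow area A = b·y = 14.6 × 6.03 = 88.04 ft². Wetted perimeter P = b + 2y = 14.6 + 2×6.03 = 26.66 ft.
Hydraulic radius R = A/P = 88.04/26.66 = 3.302 ft.
From Manning's equation, V = (1.486/n) R^(2/3) S^(1/2) = (1.486/0.015) × 3.302^(2/3) × 0.001901^(1/2) = 9.58 ft/s.

V = 9.58 ft/s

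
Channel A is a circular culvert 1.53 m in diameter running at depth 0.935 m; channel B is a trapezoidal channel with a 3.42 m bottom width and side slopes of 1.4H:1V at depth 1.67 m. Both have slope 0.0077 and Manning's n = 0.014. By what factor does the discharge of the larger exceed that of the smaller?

14.8

Channel A: For a circular section of diameter D = 1.53 m at depth y = 0.935 m, the central angle is θ = 2 arccos(1 − 2y/D) = 3.59 rad. Then A = (D²/8)(θ − sin θ) = 1.177 m² and P = Dθ/2 = 2.746 m. Hydraulic radius R = A/P = 1.177/2.746 = 0.4287 m. Q_A = (1/0.014)·1.177·0.4287^(2/3)·√0.0077 = 4.195 m³/s.
Channel B: With bottom width b = 3.42 m and side slope z = 1.4: A = (b + zy)y = (3.42 + 1.4×1.67)×1.67 = 9.616 m²; P = b + 2y√(1+z²) = 3.42 + 2×1.67×1.72 = 9.166 m. Hydraulic radius R = A/P = 9.616/9.166 = 1.049 m. Q_B = (1/0.014)·9.616·1.049^(2/3)·√0.0077 = 62.23 m³/s.
The larger discharge is 62.23 m³/s and the smaller is 4.195 m³/s; the ratio is 14.8.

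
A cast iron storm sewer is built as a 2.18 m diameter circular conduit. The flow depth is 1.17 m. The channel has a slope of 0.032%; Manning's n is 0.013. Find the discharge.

For a circular section of diameter D = 2.18 m at depth y = 1.17 m, the central angle is θ = 2 arccos(1 − 2y/D) = 3.289 rad. Then A = (D²/8)(θ − sin θ) = 2.041 m² and P = Dθ/2 = 3.584 m.
Hydraulic radius R = A/P = 2.041/3.584 = 0.5693 m.
Manning's equation: Q = (1/n) A R^(2/3) S^(1/2) = (1/0.013) × 2.041 × 0.5693^(2/3) × 0.00032^(1/2) = 1.93 m³/s.

Q = 1.93 m³/s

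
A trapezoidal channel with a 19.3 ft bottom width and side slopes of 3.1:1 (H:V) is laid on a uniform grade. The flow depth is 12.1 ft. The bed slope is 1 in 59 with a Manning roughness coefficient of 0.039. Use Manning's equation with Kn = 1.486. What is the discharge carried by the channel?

With bottom width b = 19.3 ft and side slope z = 3.1: A = (b + zy)y = (19.3 + 3.1×12.1)×12.1 = 687.4 ft²; P = b + 2y√(1+z²) = 19.3 + 2×12.1×3.257 = 98.13 ft.
Hydraulic radius R = A/P = 687.4/98.13 = 7.005 ft.
Manning's equation: Q = (1.486/n) A R^(2/3) S^(1/2) = (1.486/0.039) × 687.4 × 7.005^(2/3) × 0.01695^(1/2) = 12500 ft³/s.

Q = 12500 ft³/s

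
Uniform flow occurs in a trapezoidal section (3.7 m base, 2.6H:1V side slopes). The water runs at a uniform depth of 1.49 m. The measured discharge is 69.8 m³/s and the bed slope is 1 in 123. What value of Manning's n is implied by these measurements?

With bottom width b = 3.7 m and side slope z = 2.6: A = (b + zy)y = (3.7 + 2.6×1.49)×1.49 = 11.29 m²; P = b + 2y√(1+z²) = 3.7 + 2×1.49×2.786 = 12 m.
Hydraulic radius R = A/P = 11.29/12 = 0.9403 m.
Rearranging Manning's equation: n = (1/Q) A R^(2/3) S^(1/2) = (1/69.8) × 11.29 × 0.9403^(2/3) × √0.00813 = 0.014.

n = 0.014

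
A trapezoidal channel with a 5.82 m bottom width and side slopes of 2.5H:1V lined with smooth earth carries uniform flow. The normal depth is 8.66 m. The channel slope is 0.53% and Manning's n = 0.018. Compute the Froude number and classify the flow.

supercritical

With bottom width b = 5.82 m and side slope z = 2.5: A = (b + zy)y = (5.82 + 2.5×8.66)×8.66 = 237.9 m²; P = b + 2y√(1+z²) = 5.82 + 2×8.66×2.693 = 52.46 m.
Hydraulic radius R = A/P = 237.9/52.46 = 4.535 m.
V = (1/n) R^(2/3) √S = (1/0.018) × 4.535^(2/3) × √0.0053 = 11.08 m/s. Hydraulic depth D_h = A/T = 237.9/49.12 = 4.843 m.
Froude number Fr = V/√(g·D_h) = 11.08/√(9.81×4.843) = 1.61, which is greater than 1, so the flow is supercritical.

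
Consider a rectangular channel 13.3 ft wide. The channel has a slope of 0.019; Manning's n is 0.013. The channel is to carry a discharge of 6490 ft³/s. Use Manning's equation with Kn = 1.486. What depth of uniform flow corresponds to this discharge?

Manning's equation rearranged: A R^(2/3) = nQ / (1.486·√S) = 0.013 × 6490 / (1.486 × √0.019) = 411.9.
Trying y = 8.13 ft: A R^(2/3) = 256.7 — short.
Trying y = 11.8 ft: A R^(2/3) = 412 — close enough.

y_n = 11.8 ft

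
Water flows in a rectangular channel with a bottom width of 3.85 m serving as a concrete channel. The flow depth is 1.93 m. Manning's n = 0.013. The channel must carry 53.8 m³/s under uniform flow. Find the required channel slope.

Flow area A = b·y = 3.85 × 1.93 = 7.431 m². Wetted perimeter P = b + 2y = 3.85 + 2×1.93 = 7.71 m.
Hydraulic radius R = A/P = 7.431/7.71 = 0.9637 m.
From Manning's equation, S = [nQ / (1 A R^(2/3))]² = [0.013 × 53.8 / (1 × 7.431 × 0.9637^(2/3))]² = 0.00931.

S = 0.00931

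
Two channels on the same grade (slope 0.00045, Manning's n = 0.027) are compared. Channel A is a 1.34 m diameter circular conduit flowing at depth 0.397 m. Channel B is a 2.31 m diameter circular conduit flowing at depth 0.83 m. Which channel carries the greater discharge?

channel B

Channel A: For a circular section of diameter D = 1.34 m at depth y = 0.397 m, the central angle is θ = 2 arccos(1 − 2y/D) = 2.302 rad. Then A = (D²/8)(θ − sin θ) = 0.3497 m² and P = Dθ/2 = 1.543 m. Hydraulic radius R = A/P = 0.3497/1.543 = 0.2267 m. Q_A = (1/0.027)·0.3497·0.2267^(2/3)·√0.00045 = 0.1022 m³/s.
Channel B: For a circular section of diameter D = 2.31 m at depth y = 0.83 m, the central angle is θ = 2 arccos(1 − 2y/D) = 2.571 rad. Then A = (D²/8)(θ − sin θ) = 1.355 m² and P = Dθ/2 = 2.97 m. Hydraulic radius R = A/P = 1.355/2.97 = 0.4562 m. Q_B = (1/0.027)·1.355·0.4562^(2/3)·√0.00045 = 0.6308 m³/s.
Q_A = 0.1022 m³/s vs Q_B = 0.6308 m³/s, so channel B carries more.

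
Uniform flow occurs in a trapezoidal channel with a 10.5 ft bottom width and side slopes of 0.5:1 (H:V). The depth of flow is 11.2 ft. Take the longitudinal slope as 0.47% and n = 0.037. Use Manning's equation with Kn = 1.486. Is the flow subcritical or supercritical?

With bottom width b = 10.5 ft and side slope z = 0.5: A = (b + zy)y = (10.5 + 0.5×11.2)×11.2 = 180.3 ft²; P = b + 2y√(1+z²) = 10.5 + 2×11.2×1.118 = 35.54 ft.
Hydraulic radius R = A/P = 180.3/35.54 = 5.073 ft.
V = (1.486/n) R^(2/3) √S = (1.486/0.037) × 5.073^(2/3) × √0.0047 = 8.129 ft/s. Hydraulic depth D_h = A/T = 180.3/21.7 = 8.31 ft.
Froude number Fr = V/√(g·D_h) = 8.129/√(32.2×8.31) = 0.497, which is less than 1, so the flow is subcritical.

subcritical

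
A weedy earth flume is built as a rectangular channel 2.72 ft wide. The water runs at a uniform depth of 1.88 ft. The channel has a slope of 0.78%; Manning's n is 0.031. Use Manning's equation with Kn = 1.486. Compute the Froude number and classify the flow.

subcritical

Flow area A = b·y = 2.72 × 1.88 = 5.114 ft². Wetted perimeter P = b + 2y = 2.72 + 2×1.88 = 6.48 ft.
Hydraulic radius R = A/P = 5.114/6.48 = 0.7891 ft.
V = (1.486/n) R^(2/3) √S = (1.486/0.031) × 0.7891^(2/3) × √0.0078 = 3.615 ft/s. Hydraulic depth D_h = A/T = 5.114/2.72 = 1.88 ft.
Froude number Fr = V/√(g·D_h) = 3.615/√(32.2×1.88) = 0.465, which is less than 1, so the flow is subcritical.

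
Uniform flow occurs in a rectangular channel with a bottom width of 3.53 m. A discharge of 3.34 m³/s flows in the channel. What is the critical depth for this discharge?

y_c = 0.45 m

For a rectangular channel, critical depth y_c = (q²/g)^(1/3) where q = Q/b = 3.34/3.53 = 0.9462 m²/s.
So y_c = (0.9462²/9.81)^(1/3) = 0.45 m.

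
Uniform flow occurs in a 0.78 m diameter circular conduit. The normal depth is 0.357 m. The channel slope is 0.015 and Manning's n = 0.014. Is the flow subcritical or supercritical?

For a circular section of diameter D = 0.78 m at depth y = 0.357 m, the central angle is θ = 2 arccos(1 − 2y/D) = 2.972 rad. Then A = (D²/8)(θ − sin θ) = 0.2132 m² and P = Dθ/2 = 1.159 m.
Hydraulic radius R = A/P = 0.2132/1.159 = 0.1839 m.
V = (1/n) R^(2/3) √S = (1/0.014) × 0.1839^(2/3) × √0.015 = 2.829 m/s. Hydraulic depth D_h = A/T = 0.2132/0.7772 = 0.2743 m.
Froude number Fr = V/√(g·D_h) = 2.829/√(9.81×0.2743) = 1.72, which is greater than 1, so the flow is supercritical.

supercritical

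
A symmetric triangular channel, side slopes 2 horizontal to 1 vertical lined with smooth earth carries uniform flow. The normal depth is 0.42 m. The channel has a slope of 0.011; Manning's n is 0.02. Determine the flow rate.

Q = 0.607 m³/s

For a triangular section with side slope z = 2: A = zy² = 2×0.42² = 0.3528 m²; P = 2y√(1+z²) = 2×0.42×2.236 = 1.878 m.
Hydraulic radius R = A/P = 0.3528/1.878 = 0.1878 m.
Manning's equation: Q = (1/n) A R^(2/3) S^(1/2) = (1/0.02) × 0.3528 × 0.1878^(2/3) × 0.011^(1/2) = 0.607 m³/s.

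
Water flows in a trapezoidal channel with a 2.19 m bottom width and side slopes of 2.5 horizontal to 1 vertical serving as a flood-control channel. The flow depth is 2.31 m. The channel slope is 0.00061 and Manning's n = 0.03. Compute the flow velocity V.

V = 0.959 m/s

With bottom width b = 2.19 m and side slope z = 2.5: A = (b + zy)y = (2.19 + 2.5×2.31)×2.31 = 18.4 m²; P = b + 2y√(1+z²) = 2.19 + 2×2.31×2.693 = 14.63 m.
Hydraulic radius R = A/P = 18.4/14.63 = 1.258 m.
From Manning's equation, V = (1/n) R^(2/3) S^(1/2) = (1/0.03) × 1.258^(2/3) × 0.00061^(1/2) = 0.959 m/s.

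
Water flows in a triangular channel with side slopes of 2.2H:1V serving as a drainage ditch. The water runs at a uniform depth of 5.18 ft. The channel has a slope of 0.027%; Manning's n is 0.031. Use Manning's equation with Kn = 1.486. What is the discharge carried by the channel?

For a triangular section with side slope z = 2.2: A = zy² = 2.2×5.18² = 59.03 ft²; P = 2y√(1+z²) = 2×5.18×2.417 = 25.04 ft.
Hydraulic radius R = A/P = 59.03/25.04 = 2.358 ft.
Manning's equation: Q = (1.486/n) A R^(2/3) S^(1/2) = (1.486/0.031) × 59.03 × 2.358^(2/3) × 0.00027^(1/2) = 82.4 ft³/s.

Q = 82.4 ft³/s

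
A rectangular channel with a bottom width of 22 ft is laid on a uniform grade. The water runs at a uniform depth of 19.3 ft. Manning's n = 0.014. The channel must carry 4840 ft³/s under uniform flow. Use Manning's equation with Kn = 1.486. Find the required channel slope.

Flow area A = b·y = 22 × 19.3 = 424.6 ft². Wetted perimeter P = b + 2y = 22 + 2×19.3 = 60.6 ft.
Hydraulic radius R = A/P = 424.6/60.6 = 7.007 ft.
From Manning's equation, S = [nQ / (1.486 A R^(2/3))]² = [0.014 × 4840 / (1.486 × 424.6 × 7.007^(2/3))]² = 0.00086.

S = 0.00086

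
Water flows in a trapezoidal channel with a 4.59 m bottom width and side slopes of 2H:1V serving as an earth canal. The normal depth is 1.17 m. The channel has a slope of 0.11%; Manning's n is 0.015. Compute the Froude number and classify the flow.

With bottom width b = 4.59 m and side slope z = 2: A = (b + zy)y = (4.59 + 2×1.17)×1.17 = 8.108 m²; P = b + 2y√(1+z²) = 4.59 + 2×1.17×2.236 = 9.822 m.
Hydraulic radius R = A/P = 8.108/9.822 = 0.8255 m.
V = (1/n) R^(2/3) √S = (1/0.015) × 0.8255^(2/3) × √0.0011 = 1.946 m/s. Hydraulic depth D_h = A/T = 8.108/9.27 = 0.8747 m.
Froude number Fr = V/√(g·D_h) = 1.946/√(9.81×0.8747) = 0.664, which is less than 1, so the flow is subcritical.

subcritical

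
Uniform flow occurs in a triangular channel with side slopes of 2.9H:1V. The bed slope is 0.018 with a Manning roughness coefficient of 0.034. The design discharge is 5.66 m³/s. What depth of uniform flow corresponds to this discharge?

y_n = 0.926 m

Manning's equation rearranged: A R^(2/3) = nQ / (1·√S) = 0.034 × 5.66 / (√0.018) = 1.434.
At y = 0.636 m: A R^(2/3) = 0.5264 — low.
At y = 0.926 m: A R^(2/3) = 1.434 — matches.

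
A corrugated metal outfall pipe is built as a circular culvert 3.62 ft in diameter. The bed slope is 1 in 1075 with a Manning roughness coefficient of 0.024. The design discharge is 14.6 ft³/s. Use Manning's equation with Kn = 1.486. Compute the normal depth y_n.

Manning's equation rearranged: A R^(2/3) = nQ / (1.486·√S) = 0.024 × 14.6 / (1.486 × √0.0009302) = 7.731.
At y = 3.1 ft: A R^(2/3) = 9.977 — high.
At y = 2.46 ft: A R^(2/3) = 7.75 — matches.

y_n = 2.46 ft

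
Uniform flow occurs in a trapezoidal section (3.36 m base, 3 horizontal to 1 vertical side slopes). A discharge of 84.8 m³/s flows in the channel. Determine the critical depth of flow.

y_c = 2.28 m

At critical depth, Q² T / (g A³) = 1, i.e. A³/T = Q²/g = 84.8²/9.81 = 733.
Try y = 2.91 m: A³/T = 2092 — over.
Try y = 1.69 m: A³/T = 214.2 — short.
Try y = 2.28 m: A³/T = 738.1 — close enough.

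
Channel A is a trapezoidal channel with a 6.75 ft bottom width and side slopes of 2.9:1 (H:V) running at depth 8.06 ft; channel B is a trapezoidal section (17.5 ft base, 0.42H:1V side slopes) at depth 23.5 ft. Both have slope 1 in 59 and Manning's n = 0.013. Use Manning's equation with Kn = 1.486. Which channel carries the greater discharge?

Channel A: With bottom width b = 6.75 ft and side slope z = 2.9: A = (b + zy)y = (6.75 + 2.9×8.06)×8.06 = 242.8 ft²; P = b + 2y√(1+z²) = 6.75 + 2×8.06×3.068 = 56.2 ft. Hydraulic radius R = A/P = 242.8/56.2 = 4.32 ft. Q_A = (1.486/0.013)·242.8·4.32^(2/3)·√0.01695 = 9585 ft³/s.
Channel B: With bottom width b = 17.5 ft and side slope z = 0.42: A = (b + zy)y = (17.5 + 0.42×23.5)×23.5 = 643.2 ft²; P = b + 2y√(1+z²) = 17.5 + 2×23.5×1.085 = 68.48 ft. Hydraulic radius R = A/P = 643.2/68.48 = 9.393 ft. Q_B = (1.486/0.013)·643.2·9.393^(2/3)·√0.01695 = 42610 ft³/s.
Q_A = 9585 ft³/s vs Q_B = 42610 ft³/s, so channel B carries more.

channel B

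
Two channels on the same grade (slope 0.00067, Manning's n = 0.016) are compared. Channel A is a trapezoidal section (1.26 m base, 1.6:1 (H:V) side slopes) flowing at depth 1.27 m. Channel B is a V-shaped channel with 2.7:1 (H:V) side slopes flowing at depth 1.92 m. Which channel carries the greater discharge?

channel B

Channel A: With bottom width b = 1.26 m and side slope z = 1.6: A = (b + zy)y = (1.26 + 1.6×1.27)×1.27 = 4.181 m²; P = b + 2y√(1+z²) = 1.26 + 2×1.27×1.887 = 6.052 m. Hydraulic radius R = A/P = 4.181/6.052 = 0.6908 m. Q_A = (1/0.016)·4.181·0.6908^(2/3)·√0.00067 = 5.285 m³/s.
Channel B: For a triangular section with side slope z = 2.7: A = zy² = 2.7×1.92² = 9.953 m²; P = 2y√(1+z²) = 2×1.92×2.879 = 11.06 m. Hydraulic radius R = A/P = 9.953/11.06 = 0.9002 m. Q_B = (1/0.016)·9.953·0.9002^(2/3)·√0.00067 = 15.01 m³/s.
Q_A = 5.285 m³/s vs Q_B = 15.01 m³/s, so channel B carries more.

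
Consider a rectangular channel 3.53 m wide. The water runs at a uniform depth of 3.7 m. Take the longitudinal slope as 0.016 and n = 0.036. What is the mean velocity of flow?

V = 3.96 m/s

Flow area A = b·y = 3.53 × 3.7 = 13.06 m². Wetted perimeter P = b + 2y = 3.53 + 2×3.7 = 10.93 m.
Hydraulic radius R = A/P = 13.06/10.93 = 1.195 m.
From Manning's equation, V = (1/n) R^(2/3) S^(1/2) = (1/0.036) × 1.195^(2/3) × 0.016^(1/2) = 3.96 m/s.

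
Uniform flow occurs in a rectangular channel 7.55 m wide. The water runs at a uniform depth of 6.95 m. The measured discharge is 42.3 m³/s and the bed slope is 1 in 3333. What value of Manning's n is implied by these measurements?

Flow area A = b·y = 7.55 × 6.95 = 52.47 m². Wetted perimeter P = b + 2y = 7.55 + 2×6.95 = 21.45 m.
Hydraulic radius R = A/P = 52.47/21.45 = 2.446 m.
Rearranging Manning's equation: n = (1/Q) A R^(2/3) S^(1/2) = (1/42.3) × 52.47 × 2.446^(2/3) × √0.0003 = 0.039.

n = 0.039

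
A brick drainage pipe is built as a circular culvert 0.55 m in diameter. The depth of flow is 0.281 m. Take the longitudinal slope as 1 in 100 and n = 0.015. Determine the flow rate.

For a circular section of diameter D = 0.55 m at depth y = 0.281 m, the central angle is θ = 2 arccos(1 − 2y/D) = 3.185 rad. Then A = (D²/8)(θ − sin θ) = 0.1221 m² and P = Dθ/2 = 0.8759 m.
Hydraulic radius R = A/P = 0.1221/0.8759 = 0.1394 m.
Manning's equation: Q = (1/n) A R^(2/3) S^(1/2) = (1/0.015) × 0.1221 × 0.1394^(2/3) × 0.01^(1/2) = 0.219 m³/s.

Q = 0.219 m³/s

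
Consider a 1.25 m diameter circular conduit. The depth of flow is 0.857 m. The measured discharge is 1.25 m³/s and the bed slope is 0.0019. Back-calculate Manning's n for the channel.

For a circular section of diameter D = 1.25 m at depth y = 0.857 m, the central angle is θ = 2 arccos(1 − 2y/D) = 3.902 rad. Then A = (D²/8)(θ − sin θ) = 0.8968 m² and P = Dθ/2 = 2.439 m.
Hydraulic radius R = A/P = 0.8968/2.439 = 0.3677 m.
Rearranging Manning's equation: n = (1/Q) A R^(2/3) S^(1/2) = (1/1.25) × 0.8968 × 0.3677^(2/3) × √0.0019 = 0.0161.

n = 0.0161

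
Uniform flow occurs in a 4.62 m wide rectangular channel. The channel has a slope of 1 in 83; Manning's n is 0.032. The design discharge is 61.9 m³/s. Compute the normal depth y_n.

y_n = 3.21 m

Manning's equation rearranged: A R^(2/3) = nQ / (1·√S) = 0.032 × 61.9 / (√0.01205) = 18.05.
Trying y = 3.89 m: A R^(2/3) = 23.02 — too large.
Trying y = 2.78 m: A R^(2/3) = 15 — too small.
Trying y = 3.21 m: A R^(2/3) = 18.06 — matches.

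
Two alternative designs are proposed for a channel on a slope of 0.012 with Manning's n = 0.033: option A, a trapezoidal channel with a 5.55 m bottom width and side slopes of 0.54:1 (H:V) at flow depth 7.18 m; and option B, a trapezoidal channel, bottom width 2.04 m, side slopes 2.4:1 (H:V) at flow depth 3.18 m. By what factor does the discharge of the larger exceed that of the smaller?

3.34

Channel A: With bottom width b = 5.55 m and side slope z = 0.54: A = (b + zy)y = (5.55 + 0.54×7.18)×7.18 = 67.69 m²; P = b + 2y√(1+z²) = 5.55 + 2×7.18×1.136 = 21.87 m. Hydraulic radius R = A/P = 67.69/21.87 = 3.095 m. Q_A = (1/0.033)·67.69·3.095^(2/3)·√0.012 = 477.2 m³/s.
Channel B: With bottom width b = 2.04 m and side slope z = 2.4: A = (b + zy)y = (2.04 + 2.4×3.18)×3.18 = 30.76 m²; P = b + 2y√(1+z²) = 2.04 + 2×3.18×2.6 = 18.58 m. Hydraulic radius R = A/P = 30.76/18.58 = 1.656 m. Q_B = (1/0.033)·30.76·1.656^(2/3)·√0.012 = 142.9 m³/s.
The larger discharge is 477.2 m³/s and the smaller is 142.9 m³/s; the ratio is 3.34.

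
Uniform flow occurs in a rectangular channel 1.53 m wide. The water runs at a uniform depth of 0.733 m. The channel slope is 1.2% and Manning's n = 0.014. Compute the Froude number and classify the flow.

supercritical

Flow area A = b·y = 1.53 × 0.733 = 1.121 m². Wetted perimeter P = b + 2y = 1.53 + 2×0.733 = 2.996 m.
Hydraulic radius R = A/P = 1.121/2.996 = 0.3743 m.
V = (1/n) R^(2/3) √S = (1/0.014) × 0.3743^(2/3) × √0.012 = 4.064 m/s. Hydraulic depth D_h = A/T = 1.121/1.53 = 0.733 m.
Froude number Fr = V/√(g·D_h) = 4.064/√(9.81×0.733) = 1.52, which is greater than 1, so the flow is supercritical.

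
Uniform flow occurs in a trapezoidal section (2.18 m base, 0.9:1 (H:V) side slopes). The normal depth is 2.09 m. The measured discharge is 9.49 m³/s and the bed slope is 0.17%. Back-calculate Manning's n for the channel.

With bottom width b = 2.18 m and side slope z = 0.9: A = (b + zy)y = (2.18 + 0.9×2.09)×2.09 = 8.487 m²; P = b + 2y√(1+z²) = 2.18 + 2×2.09×1.345 = 7.804 m.
Hydraulic radius R = A/P = 8.487/7.804 = 1.088 m.
Rearranging Manning's equation: n = (1/Q) A R^(2/3) S^(1/2) = (1/9.49) × 8.487 × 1.088^(2/3) × √0.0017 = 0.039.

n = 0.039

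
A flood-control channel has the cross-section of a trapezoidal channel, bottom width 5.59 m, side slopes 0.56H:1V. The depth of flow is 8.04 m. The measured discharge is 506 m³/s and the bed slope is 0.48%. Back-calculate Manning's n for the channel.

With bottom width b = 5.59 m and side slope z = 0.56: A = (b + zy)y = (5.59 + 0.56×8.04)×8.04 = 81.14 m²; P = b + 2y√(1+z²) = 5.59 + 2×8.04×1.146 = 24.02 m.
Hydraulic radius R = A/P = 81.14/24.02 = 3.378 m.
Rearranging Manning's equation: n = (1/Q) A R^(2/3) S^(1/2) = (1/506) × 81.14 × 3.378^(2/3) × √0.0048 = 0.025.

n = 0.025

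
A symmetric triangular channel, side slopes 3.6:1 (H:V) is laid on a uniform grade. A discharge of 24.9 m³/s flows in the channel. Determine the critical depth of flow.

y_c = 1.58 m

At critical depth, Q² T / (g A³) = 1, i.e. A³/T = Q²/g = 24.9²/9.81 = 63.2.
Try y = 1.88 m: A³/T = 152.2 — over.
Try y = 1.4 m: A³/T = 34.85 — short.
Try y = 1.58 m: A³/T = 63.81 — ≈ 63.2.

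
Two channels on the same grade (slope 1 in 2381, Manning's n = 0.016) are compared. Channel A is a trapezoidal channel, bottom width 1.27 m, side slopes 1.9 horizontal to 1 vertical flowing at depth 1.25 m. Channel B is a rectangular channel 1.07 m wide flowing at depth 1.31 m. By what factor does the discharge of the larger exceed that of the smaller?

4.82

Channel A: With bottom width b = 1.27 m and side slope z = 1.9: A = (b + zy)y = (1.27 + 1.9×1.25)×1.25 = 4.556 m²; P = b + 2y√(1+z²) = 1.27 + 2×1.25×2.147 = 6.638 m. Hydraulic radius R = A/P = 4.556/6.638 = 0.6864 m. Q_A = (1/0.016)·4.556·0.6864^(2/3)·√0.00042 = 4.541 m³/s.
Channel B: Flow area A = b·y = 1.07 × 1.31 = 1.402 m². Wetted perimeter P = b + 2y = 1.07 + 2×1.31 = 3.69 m. Hydraulic radius R = A/P = 1.402/3.69 = 0.3799 m. Q_B = (1/0.016)·1.402·0.3799^(2/3)·√0.00042 = 0.9417 m³/s.
The larger discharge is 4.541 m³/s and the smaller is 0.9417 m³/s; the ratio is 4.82.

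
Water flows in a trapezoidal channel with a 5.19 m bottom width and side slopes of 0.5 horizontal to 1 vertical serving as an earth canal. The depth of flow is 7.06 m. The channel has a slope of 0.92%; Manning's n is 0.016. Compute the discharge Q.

Q = 757 m³/s

With bottom width b = 5.19 m and side slope z = 0.5: A = (b + zy)y = (5.19 + 0.5×7.06)×7.06 = 61.56 m²; P = b + 2y√(1+z²) = 5.19 + 2×7.06×1.118 = 20.98 m.
Hydraulic radius R = A/P = 61.56/20.98 = 2.935 m.
Manning's equation: Q = (1/n) A R^(2/3) S^(1/2) = (1/0.016) × 61.56 × 2.935^(2/3) × 0.0092^(1/2) = 757 m³/s.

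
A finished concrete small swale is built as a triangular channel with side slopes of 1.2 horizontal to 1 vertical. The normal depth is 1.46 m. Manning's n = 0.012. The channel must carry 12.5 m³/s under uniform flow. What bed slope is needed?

S = 0.00744

For a triangular section with side slope z = 1.2: A = zy² = 1.2×1.46² = 2.558 m²; P = 2y√(1+z²) = 2×1.46×1.562 = 4.561 m.
Hydraulic radius R = A/P = 2.558/4.561 = 0.5608 m.
From Manning's equation, S = [nQ / (1 A R^(2/3))]² = [0.012 × 12.5 / (1 × 2.558 × 0.5608^(2/3))]² = 0.00744.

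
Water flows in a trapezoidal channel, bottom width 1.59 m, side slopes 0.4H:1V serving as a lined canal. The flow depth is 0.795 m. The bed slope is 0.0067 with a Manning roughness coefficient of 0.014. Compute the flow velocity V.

V = 3.48 m/s

With bottom width b = 1.59 m and side slope z = 0.4: A = (b + zy)y = (1.59 + 0.4×0.795)×0.795 = 1.517 m²; P = b + 2y√(1+z²) = 1.59 + 2×0.795×1.077 = 3.302 m.
Hydraulic radius R = A/P = 1.517/3.302 = 0.4593 m.
From Manning's equation, V = (1/n) R^(2/3) S^(1/2) = (1/0.014) × 0.4593^(2/3) × 0.0067^(1/2) = 3.48 m/s.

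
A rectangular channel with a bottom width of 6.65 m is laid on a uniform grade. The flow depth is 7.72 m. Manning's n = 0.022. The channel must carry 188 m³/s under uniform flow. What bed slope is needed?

S = 0.00211

Flow area A = b·y = 6.65 × 7.72 = 51.34 m². Wetted perimeter P = b + 2y = 6.65 + 2×7.72 = 22.09 m.
Hydraulic radius R = A/P = 51.34/22.09 = 2.324 m.
From Manning's equation, S = [nQ / (1 A R^(2/3))]² = [0.022 × 188 / (1 × 51.34 × 2.324^(2/3))]² = 0.00211.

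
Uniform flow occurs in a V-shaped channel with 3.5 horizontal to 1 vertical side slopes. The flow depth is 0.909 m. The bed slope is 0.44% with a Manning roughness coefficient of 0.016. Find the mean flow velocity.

For a triangular section with side slope z = 3.5: A = zy² = 3.5×0.909² = 2.892 m²; P = 2y√(1+z²) = 2×0.909×3.64 = 6.618 m.
Hydraulic radius R = A/P = 2.892/6.618 = 0.437 m.
From Manning's equation, V = (1/n) R^(2/3) S^(1/2) = (1/0.016) × 0.437^(2/3) × 0.0044^(1/2) = 2.39 m/s.

V = 2.39 m/s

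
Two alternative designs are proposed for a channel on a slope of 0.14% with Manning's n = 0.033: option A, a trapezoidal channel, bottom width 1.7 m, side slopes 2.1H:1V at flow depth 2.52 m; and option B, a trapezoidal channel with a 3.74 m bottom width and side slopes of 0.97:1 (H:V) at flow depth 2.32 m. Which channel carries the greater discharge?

channel A

Channel A: With bottom width b = 1.7 m and side slope z = 2.1: A = (b + zy)y = (1.7 + 2.1×2.52)×2.52 = 17.62 m²; P = b + 2y√(1+z²) = 1.7 + 2×2.52×2.326 = 13.42 m. Hydraulic radius R = A/P = 17.62/13.42 = 1.313 m. Q_A = (1/0.033)·17.62·1.313^(2/3)·√0.0014 = 23.95 m³/s.
Channel B: With bottom width b = 3.74 m and side slope z = 0.97: A = (b + zy)y = (3.74 + 0.97×2.32)×2.32 = 13.9 m²; P = b + 2y√(1+z²) = 3.74 + 2×2.32×1.393 = 10.2 m. Hydraulic radius R = A/P = 13.9/10.2 = 1.362 m. Q_B = (1/0.033)·13.9·1.362^(2/3)·√0.0014 = 19.36 m³/s.
Q_A = 23.95 m³/s vs Q_B = 19.36 m³/s, so channel A carries more.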